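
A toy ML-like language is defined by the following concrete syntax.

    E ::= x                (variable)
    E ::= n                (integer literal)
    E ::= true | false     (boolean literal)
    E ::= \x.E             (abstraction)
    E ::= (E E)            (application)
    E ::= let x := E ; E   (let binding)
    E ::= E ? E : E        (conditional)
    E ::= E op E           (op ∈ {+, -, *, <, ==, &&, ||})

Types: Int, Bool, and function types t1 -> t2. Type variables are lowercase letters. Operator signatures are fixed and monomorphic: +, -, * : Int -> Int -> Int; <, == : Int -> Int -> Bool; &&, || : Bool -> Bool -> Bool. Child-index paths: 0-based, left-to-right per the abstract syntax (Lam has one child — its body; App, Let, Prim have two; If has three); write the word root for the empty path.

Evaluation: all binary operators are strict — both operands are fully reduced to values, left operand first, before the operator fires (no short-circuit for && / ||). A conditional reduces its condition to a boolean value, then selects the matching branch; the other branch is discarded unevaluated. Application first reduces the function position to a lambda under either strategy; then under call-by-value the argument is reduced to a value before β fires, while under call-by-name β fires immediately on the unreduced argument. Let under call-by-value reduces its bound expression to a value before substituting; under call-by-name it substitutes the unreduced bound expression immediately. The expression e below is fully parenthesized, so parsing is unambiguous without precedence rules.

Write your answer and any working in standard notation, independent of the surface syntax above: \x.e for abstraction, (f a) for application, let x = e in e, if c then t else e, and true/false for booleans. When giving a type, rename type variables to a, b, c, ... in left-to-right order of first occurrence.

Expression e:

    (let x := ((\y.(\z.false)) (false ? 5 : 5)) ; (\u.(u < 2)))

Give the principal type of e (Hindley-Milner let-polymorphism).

Answer: Int -> Bool

Derivation:
\z._ : b -> Bool
\y._ : a -> b -> Bool
  unify Bool ~ Bool
  unify Int ~ Int
  unify a -> b -> Bool ~ Int -> c
  unify a ~ Int
  unify b -> Bool ~ c
_ _ : b -> Bool
let x : forall. b -> Bool
u : d
  unify d ~ Int
  unify Int ~ Int
\u._ : Int -> Bool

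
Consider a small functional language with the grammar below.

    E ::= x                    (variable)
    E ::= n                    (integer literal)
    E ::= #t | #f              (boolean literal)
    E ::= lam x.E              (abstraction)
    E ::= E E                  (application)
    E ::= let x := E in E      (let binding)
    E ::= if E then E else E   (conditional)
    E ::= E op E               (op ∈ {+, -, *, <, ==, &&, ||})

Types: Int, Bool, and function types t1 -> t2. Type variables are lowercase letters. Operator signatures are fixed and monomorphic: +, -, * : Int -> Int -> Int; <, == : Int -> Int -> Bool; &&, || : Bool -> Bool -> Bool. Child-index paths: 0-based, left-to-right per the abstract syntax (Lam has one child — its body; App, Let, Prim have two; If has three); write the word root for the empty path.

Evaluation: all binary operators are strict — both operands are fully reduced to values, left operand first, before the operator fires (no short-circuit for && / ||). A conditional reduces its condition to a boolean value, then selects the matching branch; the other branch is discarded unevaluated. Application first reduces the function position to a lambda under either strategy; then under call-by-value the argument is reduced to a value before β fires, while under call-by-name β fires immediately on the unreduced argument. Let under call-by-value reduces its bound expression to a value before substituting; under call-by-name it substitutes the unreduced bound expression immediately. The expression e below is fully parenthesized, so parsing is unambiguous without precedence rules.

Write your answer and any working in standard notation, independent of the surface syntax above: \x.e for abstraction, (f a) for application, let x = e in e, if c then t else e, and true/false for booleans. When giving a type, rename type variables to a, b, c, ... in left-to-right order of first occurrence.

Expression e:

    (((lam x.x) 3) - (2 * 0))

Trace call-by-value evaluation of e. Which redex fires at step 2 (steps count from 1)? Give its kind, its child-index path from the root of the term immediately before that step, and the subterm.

Answer: delta at 1 : (2 * 0)

Derivation:
step 0: (((\x.x) 3) - (2 * 0))
step 1: [beta@0] (3 - (2 * 0))
step 2: [delta@1] (3 - 0)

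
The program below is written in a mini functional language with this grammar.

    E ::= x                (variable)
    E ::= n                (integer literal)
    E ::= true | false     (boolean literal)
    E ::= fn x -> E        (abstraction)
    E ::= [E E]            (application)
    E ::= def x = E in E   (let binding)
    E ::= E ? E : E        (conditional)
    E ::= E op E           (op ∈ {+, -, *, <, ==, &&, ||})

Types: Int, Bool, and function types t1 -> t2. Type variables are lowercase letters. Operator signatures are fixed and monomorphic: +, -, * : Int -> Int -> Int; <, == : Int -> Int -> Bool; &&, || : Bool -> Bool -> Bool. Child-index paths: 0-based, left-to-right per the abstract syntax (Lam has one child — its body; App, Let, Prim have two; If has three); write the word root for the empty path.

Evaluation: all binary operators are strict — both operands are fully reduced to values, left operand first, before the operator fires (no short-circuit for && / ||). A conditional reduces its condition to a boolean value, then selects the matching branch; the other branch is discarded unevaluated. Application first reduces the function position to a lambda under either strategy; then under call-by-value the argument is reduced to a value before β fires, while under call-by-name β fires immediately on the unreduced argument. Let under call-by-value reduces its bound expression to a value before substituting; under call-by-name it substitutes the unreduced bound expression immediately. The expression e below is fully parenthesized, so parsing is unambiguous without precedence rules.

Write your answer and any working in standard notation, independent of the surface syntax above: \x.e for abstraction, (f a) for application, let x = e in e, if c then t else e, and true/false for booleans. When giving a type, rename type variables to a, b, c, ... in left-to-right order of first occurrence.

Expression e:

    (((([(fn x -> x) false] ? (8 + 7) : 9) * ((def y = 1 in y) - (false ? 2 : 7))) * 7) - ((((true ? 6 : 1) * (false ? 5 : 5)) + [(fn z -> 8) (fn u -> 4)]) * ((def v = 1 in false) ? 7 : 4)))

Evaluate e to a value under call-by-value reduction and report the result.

Answer: -530

Working:
step 0: ((((if ((\x.x) false) then (8 + 7) else 9) * ((let y = 1 in y) - (if false then 2 else 7))) * 7) - ((((if true then 6 else 1) * (if false then 5 else 5)) + ((\z.8) (\u.4))) * (if (let v = 1 in false) then 7 else 4)))
step 1: [beta@0.0.0.0] ((((if false then (8 + 7) else 9) * ((let y = 1 in y) - (if false then 2 else 7))) * 7) - ((((if true then 6 else 1) * (if false then 5 else 5)) + ((\z.8) (\u.4))) * (if (let v = 1 in false) then 7 else 4)))
step 2: [if@0.0.0] (((9 * ((let y = 1 in y) - (if false then 2 else 7))) * 7) - ((((if true then 6 else 1) * (if false then 5 else 5)) + ((\z.8) (\u.4))) * (if (let v = 1 in false) then 7 else 4)))
step 3: [let@0.0.1.0] (((9 * (1 - (if false then 2 else 7))) * 7) - ((((if true then 6 else 1) * (if false then 5 else 5)) + ((\z.8) (\u.4))) * (if (let v = 1 in false) then 7 else 4)))
step 4: [if@0.0.1.1] (((9 * (1 - 7)) * 7) - ((((if true then 6 else 1) * (if false then 5 else 5)) + ((\z.8) (\u.4))) * (if (let v = 1 in false) then 7 else 4)))
step 5: [delta@0.0.1] (((9 * -6) * 7) - ((((if true then 6 else 1) * (if false then 5 else 5)) + ((\z.8) (\u.4))) * (if (let v = 1 in false) then 7 else 4)))
step 6: [delta@0.0] ((-54 * 7) - ((((if true then 6 else 1) * (if false then 5 else 5)) + ((\z.8) (\u.4))) * (if (let v = 1 in false) then 7 else 4)))
step 7: [delta@0] (-378 - ((((if true then 6 else 1) * (if false then 5 else 5)) + ((\z.8) (\u.4))) * (if (let v = 1 in false) then 7 else 4)))
step 8: [if@1.0.0.0] (-378 - (((6 * (if false then 5 else 5)) + ((\z.8) (\u.4))) * (if (let v = 1 in false) then 7 else 4)))
step 9: [if@1.0.0.1] (-378 - (((6 * 5) + ((\z.8) (\u.4))) * (if (let v = 1 in false) then 7 else 4)))
step 10: [delta@1.0.0] (-378 - ((30 + ((\z.8) (\u.4))) * (if (let v = 1 in false) then 7 else 4)))
step 11: [beta@1.0.1] (-378 - ((30 + 8) * (if (let v = 1 in false) then 7 else 4)))
step 12: [delta@1.0] (-378 - (38 * (if (let v = 1 in false) then 7 else 4)))
step 13: [let@1.1.0] (-378 - (38 * (if false then 7 else 4)))
step 14: [if@1.1] (-378 - (38 * 4))
step 15: [delta@1] (-378 - 152)
step 16: [delta@root] -530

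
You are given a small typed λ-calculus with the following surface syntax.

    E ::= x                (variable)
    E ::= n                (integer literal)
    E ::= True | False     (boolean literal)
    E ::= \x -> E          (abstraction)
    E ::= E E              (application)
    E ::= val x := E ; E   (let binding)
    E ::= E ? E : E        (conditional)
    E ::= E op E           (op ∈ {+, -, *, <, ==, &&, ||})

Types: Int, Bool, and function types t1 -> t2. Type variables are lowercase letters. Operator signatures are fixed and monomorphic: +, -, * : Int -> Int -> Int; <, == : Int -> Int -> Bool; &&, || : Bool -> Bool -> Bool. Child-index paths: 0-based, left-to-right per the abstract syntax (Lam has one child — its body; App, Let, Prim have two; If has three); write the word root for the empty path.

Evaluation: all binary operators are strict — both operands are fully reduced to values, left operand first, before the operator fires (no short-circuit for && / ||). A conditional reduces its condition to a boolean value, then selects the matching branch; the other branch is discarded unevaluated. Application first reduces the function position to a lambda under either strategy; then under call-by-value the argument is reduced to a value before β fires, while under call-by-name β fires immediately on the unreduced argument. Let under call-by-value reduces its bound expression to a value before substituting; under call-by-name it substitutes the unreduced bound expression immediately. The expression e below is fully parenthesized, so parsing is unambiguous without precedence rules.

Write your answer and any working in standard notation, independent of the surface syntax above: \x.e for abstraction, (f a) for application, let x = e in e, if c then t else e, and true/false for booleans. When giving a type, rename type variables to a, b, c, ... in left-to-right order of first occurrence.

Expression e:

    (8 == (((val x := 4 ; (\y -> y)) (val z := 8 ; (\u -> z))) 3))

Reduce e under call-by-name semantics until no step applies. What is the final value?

Answer: true

Working:
step 0: (8 == (((let x = 4 in (\y.y)) (let z = 8 in (\u.z))) 3))
step 1: [let@1.0.0] (8 == (((\y.y) (let z = 8 in (\u.z))) 3))
step 2: [beta@1.0] (8 == ((let z = 8 in (\u.z)) 3))
step 3: [let@1.0] (8 == ((\u.8) 3))
step 4: [beta@1] (8 == 8)
step 5: [delta@root] true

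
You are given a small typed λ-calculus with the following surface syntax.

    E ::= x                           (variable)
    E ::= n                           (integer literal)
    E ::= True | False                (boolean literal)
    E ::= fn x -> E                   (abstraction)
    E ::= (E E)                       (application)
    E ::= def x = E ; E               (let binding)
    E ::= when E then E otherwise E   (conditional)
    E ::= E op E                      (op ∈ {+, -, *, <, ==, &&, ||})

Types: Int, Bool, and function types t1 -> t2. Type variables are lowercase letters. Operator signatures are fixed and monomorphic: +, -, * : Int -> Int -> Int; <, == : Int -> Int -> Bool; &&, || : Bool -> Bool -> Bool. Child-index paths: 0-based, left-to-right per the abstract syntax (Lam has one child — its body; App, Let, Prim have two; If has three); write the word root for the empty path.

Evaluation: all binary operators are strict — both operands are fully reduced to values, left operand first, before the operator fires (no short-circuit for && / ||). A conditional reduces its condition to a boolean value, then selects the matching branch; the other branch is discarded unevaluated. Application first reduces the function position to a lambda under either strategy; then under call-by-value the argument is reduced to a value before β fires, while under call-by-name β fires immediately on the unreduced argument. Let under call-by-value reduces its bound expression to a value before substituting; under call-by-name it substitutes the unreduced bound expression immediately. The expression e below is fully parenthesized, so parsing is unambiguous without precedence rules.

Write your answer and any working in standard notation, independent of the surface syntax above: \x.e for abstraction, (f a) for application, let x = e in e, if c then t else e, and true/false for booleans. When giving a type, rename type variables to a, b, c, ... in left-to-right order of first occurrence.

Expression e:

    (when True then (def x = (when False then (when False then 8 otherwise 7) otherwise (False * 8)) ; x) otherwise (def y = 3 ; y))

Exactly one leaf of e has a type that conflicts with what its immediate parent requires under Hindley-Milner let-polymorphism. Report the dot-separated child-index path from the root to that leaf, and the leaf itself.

Answer: 1.0.2.0 : false

Trace:
  unify Bool ~ Bool
  unify Bool ~ Bool
  unify Bool ~ Bool
  unify Int ~ Int
  unify Bool ~ Int
  FAIL: mismatch Bool ~ Int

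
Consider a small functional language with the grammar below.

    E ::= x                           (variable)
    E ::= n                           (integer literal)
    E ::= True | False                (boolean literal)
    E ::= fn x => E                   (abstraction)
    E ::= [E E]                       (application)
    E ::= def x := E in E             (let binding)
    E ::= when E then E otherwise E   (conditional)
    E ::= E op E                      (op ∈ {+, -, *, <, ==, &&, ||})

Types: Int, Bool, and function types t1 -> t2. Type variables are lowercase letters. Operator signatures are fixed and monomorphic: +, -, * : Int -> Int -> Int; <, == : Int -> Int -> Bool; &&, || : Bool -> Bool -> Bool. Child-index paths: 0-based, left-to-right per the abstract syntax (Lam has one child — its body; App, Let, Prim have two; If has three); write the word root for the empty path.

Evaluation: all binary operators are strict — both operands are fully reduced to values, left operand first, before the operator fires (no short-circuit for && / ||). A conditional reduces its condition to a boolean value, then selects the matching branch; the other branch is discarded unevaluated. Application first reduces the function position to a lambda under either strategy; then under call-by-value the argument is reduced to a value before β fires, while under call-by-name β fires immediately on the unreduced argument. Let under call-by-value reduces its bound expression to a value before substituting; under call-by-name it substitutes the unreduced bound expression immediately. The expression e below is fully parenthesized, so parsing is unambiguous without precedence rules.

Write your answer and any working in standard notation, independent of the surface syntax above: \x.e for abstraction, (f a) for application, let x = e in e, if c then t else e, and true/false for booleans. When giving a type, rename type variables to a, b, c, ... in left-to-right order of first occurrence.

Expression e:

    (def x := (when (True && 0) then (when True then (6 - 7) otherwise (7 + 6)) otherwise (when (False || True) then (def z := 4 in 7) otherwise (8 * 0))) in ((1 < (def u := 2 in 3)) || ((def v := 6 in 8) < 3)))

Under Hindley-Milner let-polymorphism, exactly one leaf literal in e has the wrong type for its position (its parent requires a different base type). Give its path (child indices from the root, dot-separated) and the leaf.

Answer: 0.0.1 : 0

Working:
  unify Bool ~ Bool
  unify Int ~ Bool
  FAIL: mismatch Int ~ Bool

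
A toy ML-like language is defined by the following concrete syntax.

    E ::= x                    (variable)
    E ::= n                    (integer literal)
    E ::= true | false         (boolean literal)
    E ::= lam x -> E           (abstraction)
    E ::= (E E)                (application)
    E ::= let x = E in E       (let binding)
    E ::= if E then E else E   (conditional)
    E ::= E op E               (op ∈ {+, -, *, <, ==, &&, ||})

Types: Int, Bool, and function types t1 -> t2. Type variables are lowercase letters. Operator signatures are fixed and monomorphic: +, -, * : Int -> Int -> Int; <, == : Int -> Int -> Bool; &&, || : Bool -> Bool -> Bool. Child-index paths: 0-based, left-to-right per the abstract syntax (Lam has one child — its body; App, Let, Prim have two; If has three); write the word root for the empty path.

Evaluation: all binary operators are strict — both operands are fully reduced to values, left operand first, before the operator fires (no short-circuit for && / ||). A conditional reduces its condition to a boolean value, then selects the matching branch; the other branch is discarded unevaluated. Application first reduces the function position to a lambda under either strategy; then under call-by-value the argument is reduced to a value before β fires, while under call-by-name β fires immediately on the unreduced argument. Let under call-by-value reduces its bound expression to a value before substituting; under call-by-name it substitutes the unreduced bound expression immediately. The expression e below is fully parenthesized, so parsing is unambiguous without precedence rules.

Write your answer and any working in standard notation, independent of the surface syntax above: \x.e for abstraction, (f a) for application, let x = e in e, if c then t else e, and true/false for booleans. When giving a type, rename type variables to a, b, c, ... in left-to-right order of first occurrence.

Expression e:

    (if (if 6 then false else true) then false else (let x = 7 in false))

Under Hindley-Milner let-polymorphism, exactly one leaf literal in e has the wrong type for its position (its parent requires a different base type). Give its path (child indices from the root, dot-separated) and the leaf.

Derivation:
  unify Int ~ Bool
  FAIL: mismatch Int ~ Bool

Answer: 0.0 : 6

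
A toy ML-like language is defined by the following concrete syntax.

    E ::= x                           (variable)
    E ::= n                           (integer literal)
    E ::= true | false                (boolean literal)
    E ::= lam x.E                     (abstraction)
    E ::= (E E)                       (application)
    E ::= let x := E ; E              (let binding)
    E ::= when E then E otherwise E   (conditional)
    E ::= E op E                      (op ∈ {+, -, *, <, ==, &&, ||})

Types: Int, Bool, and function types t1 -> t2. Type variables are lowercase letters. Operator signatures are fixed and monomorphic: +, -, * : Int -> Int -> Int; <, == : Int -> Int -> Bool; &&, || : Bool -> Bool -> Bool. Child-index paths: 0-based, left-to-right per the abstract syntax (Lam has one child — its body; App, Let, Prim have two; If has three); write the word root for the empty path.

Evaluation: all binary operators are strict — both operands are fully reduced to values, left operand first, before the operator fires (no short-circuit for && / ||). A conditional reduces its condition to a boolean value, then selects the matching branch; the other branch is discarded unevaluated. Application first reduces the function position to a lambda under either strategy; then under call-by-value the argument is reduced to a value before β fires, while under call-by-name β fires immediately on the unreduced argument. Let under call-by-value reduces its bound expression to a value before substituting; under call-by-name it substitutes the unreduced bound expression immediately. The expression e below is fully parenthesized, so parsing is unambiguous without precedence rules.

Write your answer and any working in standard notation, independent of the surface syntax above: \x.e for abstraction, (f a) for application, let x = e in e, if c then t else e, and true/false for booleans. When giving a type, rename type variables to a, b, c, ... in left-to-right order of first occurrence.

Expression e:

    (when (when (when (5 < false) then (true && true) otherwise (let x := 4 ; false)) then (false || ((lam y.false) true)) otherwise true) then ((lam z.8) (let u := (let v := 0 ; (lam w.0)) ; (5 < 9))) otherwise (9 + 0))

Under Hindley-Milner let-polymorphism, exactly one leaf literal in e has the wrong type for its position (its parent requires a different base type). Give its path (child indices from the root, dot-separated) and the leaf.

Answer: 0.0.0.1 : false

Working:
  unify Int ~ Int
  unify Bool ~ Int
  FAIL: mismatch Bool ~ Int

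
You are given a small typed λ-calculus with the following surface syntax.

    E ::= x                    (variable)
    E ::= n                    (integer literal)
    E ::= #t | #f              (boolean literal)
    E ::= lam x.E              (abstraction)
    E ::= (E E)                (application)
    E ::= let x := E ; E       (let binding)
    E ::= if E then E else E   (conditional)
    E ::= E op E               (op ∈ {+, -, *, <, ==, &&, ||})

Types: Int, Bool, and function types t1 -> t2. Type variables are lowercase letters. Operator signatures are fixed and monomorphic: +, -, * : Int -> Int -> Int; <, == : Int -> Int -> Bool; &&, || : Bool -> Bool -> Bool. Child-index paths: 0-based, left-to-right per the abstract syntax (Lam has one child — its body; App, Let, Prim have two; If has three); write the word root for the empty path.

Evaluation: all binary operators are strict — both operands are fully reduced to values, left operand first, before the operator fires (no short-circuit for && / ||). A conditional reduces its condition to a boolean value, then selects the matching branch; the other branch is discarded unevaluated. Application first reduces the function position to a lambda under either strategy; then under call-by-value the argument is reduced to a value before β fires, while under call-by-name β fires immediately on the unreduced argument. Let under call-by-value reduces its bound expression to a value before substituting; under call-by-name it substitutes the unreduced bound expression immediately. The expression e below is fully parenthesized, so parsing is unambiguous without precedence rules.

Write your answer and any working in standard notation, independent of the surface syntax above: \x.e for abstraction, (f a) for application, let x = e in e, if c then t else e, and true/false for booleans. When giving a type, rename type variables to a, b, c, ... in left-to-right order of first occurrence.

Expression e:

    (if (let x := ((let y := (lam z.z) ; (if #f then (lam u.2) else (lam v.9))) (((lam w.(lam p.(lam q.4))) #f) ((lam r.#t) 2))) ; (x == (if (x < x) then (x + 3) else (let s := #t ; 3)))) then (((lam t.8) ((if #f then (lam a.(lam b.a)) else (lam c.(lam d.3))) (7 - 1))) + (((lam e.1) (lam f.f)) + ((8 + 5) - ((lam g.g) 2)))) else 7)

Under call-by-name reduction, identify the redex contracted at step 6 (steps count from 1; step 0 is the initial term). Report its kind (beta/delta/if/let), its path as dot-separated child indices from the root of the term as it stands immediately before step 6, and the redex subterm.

Working:
step 0: (if (let x = ((let y = (\z.z) in (if false then (\u.2) else (\v.9))) (((\w.(\p.(\q.4))) false) ((\r.true) 2))) in (x == (if (x < x) then (x + 3) else (let s = true in 3)))) then (((\t.8) ((if false then (\a.(\b.a)) else (\c.(\d.3))) (7 - 1))) + (((\e.1) (\f.f)) + ((8 + 5) - ((\g.g) 2)))) else 7)
step 1: [let@0] (if (((let y = (\z.z) in (if false then (\u.2) else (\v.9))) (((\w.(\p.(\q.4))) false) ((\r.true) 2))) == (if (((let y = (\z.z) in (if false then (\u.2) else (\v.9))) (((\w.(\p.(\q.4))) false) ((\r.true) 2))) < ((let y = (\z.z) in (if false then (\u.2) else (\v.9))) (((\w.(\p.(\q.4))) false) ((\r.true) 2)))) then (((let y = (\z.z) in (if false then (\u.2) else (\v.9))) (((\w.(\p.(\q.4))) false) ((\r.true) 2))) + 3) else (let s = true in 3))) then (((\t.8) ((if false then (\a.(\b.a)) else (\c.(\d.3))) (7 - 1))) + (((\e.1) (\f.f)) + ((8 + 5) - ((\g.g) 2)))) else 7)
step 2: [let@0.0.0] (if (((if false then (\u.2) else (\v.9)) (((\w.(\p.(\q.4))) false) ((\r.true) 2))) == (if (((let y = (\z.z) in (if false then (\u.2) else (\v.9))) (((\w.(\p.(\q.4))) false) ((\r.true) 2))) < ((let y = (\z.z) in (if false then (\u.2) else (\v.9))) (((\w.(\p.(\q.4))) false) ((\r.true) 2)))) then (((let y = (\z.z) in (if false then (\u.2) else (\v.9))) (((\w.(\p.(\q.4))) false) ((\r.true) 2))) + 3) else (let s = true in 3))) then (((\t.8) ((if false then (\a.(\b.a)) else (\c.(\d.3))) (7 - 1))) + (((\e.1) (\f.f)) + ((8 + 5) - ((\g.g) 2)))) else 7)
step 3: [if@0.0.0] (if (((\v.9) (((\w.(\p.(\q.4))) false) ((\r.true) 2))) == (if (((let y = (\z.z) in (if false then (\u.2) else (\v.9))) (((\w.(\p.(\q.4))) false) ((\r.true) 2))) < ((let y = (\z.z) in (if false then (\u.2) else (\v.9))) (((\w.(\p.(\q.4))) false) ((\r.true) 2)))) then (((let y = (\z.z) in (if false then (\u.2) else (\v.9))) (((\w.(\p.(\q.4))) false) ((\r.true) 2))) + 3) else (let s = true in 3))) then (((\t.8) ((if false then (\a.(\b.a)) else (\c.(\d.3))) (7 - 1))) + (((\e.1) (\f.f)) + ((8 + 5) - ((\g.g) 2)))) else 7)
step 4: [beta@0.0] (if (9 == (if (((let y = (\z.z) in (if false then (\u.2) else (\v.9))) (((\w.(\p.(\q.4))) false) ((\r.true) 2))) < ((let y = (\z.z) in (if false then (\u.2) else (\v.9))) (((\w.(\p.(\q.4))) false) ((\r.true) 2)))) then (((let y = (\z.z) in (if false then (\u.2) else (\v.9))) (((\w.(\p.(\q.4))) false) ((\r.true) 2))) + 3) else (let s = true in 3))) then (((\t.8) ((if false then (\a.(\b.a)) else (\c.(\d.3))) (7 - 1))) + (((\e.1) (\f.f)) + ((8 + 5) - ((\g.g) 2)))) else 7)
step 5: [let@0.1.0.0.0] (if (9 == (if (((if false then (\u.2) else (\v.9)) (((\w.(\p.(\q.4))) false) ((\r.true) 2))) < ((let y = (\z.z) in (if false then (\u.2) else (\v.9))) (((\w.(\p.(\q.4))) false) ((\r.true) 2)))) then (((let y = (\z.z) in (if false then (\u.2) else (\v.9))) (((\w.(\p.(\q.4))) false) ((\r.true) 2))) + 3) else (let s = true in 3))) then (((\t.8) ((if false then (\a.(\b.a)) else (\c.(\d.3))) (7 - 1))) + (((\e.1) (\f.f)) + ((8 + 5) - ((\g.g) 2)))) else 7)
step 6: [if@0.1.0.0.0] (if (9 == (if (((\v.9) (((\w.(\p.(\q.4))) false) ((\r.true) 2))) < ((let y = (\z.z) in (if false then (\u.2) else (\v.9))) (((\w.(\p.(\q.4))) false) ((\r.true) 2)))) then (((let y = (\z.z) in (if false then (\u.2) else (\v.9))) (((\w.(\p.(\q.4))) false) ((\r.true) 2))) + 3) else (let s = true in 3))) then (((\t.8) ((if false then (\a.(\b.a)) else (\c.(\d.3))) (7 - 1))) + (((\e.1) (\f.f)) + ((8 + 5) - ((\g.g) 2)))) else 7)

Answer: if at 0.1.0.0.0 : (if false then (\u.2) else (\v.9))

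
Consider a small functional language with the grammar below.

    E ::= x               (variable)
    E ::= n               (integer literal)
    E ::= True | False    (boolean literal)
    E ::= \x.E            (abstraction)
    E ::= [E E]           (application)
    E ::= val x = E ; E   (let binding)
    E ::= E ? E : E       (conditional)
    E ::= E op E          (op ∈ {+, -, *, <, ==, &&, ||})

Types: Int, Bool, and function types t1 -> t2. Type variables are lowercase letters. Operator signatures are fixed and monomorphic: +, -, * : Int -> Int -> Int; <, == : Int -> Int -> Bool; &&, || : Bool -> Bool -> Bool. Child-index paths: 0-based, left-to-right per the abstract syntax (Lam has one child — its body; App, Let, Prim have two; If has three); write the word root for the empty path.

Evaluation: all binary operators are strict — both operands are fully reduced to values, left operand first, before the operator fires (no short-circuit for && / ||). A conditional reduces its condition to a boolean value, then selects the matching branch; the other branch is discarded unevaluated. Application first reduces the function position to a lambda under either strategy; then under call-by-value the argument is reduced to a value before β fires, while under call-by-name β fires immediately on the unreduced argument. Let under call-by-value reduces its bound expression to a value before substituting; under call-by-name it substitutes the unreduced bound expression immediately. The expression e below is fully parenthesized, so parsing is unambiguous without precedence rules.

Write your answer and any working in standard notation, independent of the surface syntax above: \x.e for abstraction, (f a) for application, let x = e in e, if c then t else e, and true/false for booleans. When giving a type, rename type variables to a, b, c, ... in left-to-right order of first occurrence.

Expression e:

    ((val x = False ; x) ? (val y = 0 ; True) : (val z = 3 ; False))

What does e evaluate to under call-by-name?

Answer: false

Derivation:
step 0: (if (let x = false in x) then (let y = 0 in true) else (let z = 3 in false))
step 1: [let@0] (if false then (let y = 0 in true) else (let z = 3 in false))
step 2: [if@root] (let z = 3 in false)
step 3: [let@root] false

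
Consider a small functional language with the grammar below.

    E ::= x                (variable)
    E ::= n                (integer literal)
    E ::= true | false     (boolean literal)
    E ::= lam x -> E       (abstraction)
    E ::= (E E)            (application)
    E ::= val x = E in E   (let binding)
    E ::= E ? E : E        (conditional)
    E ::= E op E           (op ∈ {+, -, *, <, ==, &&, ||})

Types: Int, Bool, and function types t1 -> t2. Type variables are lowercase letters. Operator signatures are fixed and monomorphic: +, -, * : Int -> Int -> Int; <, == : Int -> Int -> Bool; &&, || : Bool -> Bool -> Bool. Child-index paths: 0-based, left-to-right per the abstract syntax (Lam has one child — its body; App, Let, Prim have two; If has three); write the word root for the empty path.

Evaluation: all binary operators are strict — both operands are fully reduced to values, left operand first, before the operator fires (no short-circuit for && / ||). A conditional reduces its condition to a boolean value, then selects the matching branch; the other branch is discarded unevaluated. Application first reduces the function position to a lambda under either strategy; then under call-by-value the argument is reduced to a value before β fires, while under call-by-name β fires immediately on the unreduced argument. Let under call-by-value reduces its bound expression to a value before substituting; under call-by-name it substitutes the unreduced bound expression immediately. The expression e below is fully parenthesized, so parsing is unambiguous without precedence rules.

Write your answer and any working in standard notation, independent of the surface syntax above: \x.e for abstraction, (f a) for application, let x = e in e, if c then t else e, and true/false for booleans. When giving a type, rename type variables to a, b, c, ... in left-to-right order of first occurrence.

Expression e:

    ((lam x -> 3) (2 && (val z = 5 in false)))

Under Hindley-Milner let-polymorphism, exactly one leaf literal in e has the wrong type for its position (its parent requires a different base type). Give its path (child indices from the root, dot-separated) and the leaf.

Derivation:
\x._ : a -> Int
  unify Int ~ Bool
  FAIL: mismatch Int ~ Bool

Answer: 1.0 : 2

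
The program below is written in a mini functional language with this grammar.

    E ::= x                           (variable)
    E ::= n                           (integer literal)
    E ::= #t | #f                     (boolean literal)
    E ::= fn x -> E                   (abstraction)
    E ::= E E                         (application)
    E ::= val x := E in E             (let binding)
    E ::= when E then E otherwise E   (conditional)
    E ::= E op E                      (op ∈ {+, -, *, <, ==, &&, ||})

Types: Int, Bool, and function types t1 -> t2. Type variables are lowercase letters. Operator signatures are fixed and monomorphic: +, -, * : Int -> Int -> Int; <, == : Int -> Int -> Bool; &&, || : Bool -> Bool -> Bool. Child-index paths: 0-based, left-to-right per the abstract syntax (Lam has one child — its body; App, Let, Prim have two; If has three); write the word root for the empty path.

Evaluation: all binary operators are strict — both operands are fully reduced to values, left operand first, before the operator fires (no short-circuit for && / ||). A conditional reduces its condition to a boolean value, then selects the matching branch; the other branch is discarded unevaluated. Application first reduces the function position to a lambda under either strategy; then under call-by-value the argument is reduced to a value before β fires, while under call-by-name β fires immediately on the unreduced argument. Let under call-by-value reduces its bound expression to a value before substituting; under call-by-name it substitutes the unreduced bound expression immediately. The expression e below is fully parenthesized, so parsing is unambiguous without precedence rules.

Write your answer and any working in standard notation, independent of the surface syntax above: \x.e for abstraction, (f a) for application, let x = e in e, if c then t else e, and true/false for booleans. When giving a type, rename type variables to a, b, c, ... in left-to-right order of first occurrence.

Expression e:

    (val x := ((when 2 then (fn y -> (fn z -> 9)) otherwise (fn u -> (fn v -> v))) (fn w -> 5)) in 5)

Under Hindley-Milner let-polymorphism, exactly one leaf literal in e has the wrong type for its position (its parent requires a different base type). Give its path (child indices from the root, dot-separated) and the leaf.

Answer: 0.0.0 : 2

Working:
  unify Int ~ Bool
  FAIL: mismatch Int ~ Bool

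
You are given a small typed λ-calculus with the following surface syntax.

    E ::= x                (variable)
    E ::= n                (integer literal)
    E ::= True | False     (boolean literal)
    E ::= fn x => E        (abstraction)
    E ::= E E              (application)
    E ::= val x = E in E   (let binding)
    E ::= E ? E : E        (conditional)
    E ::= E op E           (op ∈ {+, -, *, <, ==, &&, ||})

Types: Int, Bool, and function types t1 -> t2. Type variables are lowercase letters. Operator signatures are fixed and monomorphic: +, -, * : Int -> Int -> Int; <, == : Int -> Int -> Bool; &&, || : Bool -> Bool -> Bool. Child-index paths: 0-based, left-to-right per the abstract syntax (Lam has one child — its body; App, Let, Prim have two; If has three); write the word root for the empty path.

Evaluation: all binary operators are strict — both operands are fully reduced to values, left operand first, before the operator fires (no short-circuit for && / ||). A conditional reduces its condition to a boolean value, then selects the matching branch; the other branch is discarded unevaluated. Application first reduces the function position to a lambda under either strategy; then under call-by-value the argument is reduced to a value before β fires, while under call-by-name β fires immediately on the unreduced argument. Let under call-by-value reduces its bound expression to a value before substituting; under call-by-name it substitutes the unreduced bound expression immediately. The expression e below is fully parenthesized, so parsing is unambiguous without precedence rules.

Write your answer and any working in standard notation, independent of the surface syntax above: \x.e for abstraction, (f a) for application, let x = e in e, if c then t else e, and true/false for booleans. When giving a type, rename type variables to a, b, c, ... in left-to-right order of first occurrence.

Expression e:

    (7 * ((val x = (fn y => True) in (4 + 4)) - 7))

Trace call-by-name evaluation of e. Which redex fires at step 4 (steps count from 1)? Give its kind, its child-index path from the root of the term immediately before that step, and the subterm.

Trace:
step 0: (7 * ((let x = (\y.true) in (4 + 4)) - 7))
step 1: [let@1.0] (7 * ((4 + 4) - 7))
step 2: [delta@1.0] (7 * (8 - 7))
step 3: [delta@1] (7 * 1)
step 4: [delta@root] 7

Answer: delta at root : (7 * 1)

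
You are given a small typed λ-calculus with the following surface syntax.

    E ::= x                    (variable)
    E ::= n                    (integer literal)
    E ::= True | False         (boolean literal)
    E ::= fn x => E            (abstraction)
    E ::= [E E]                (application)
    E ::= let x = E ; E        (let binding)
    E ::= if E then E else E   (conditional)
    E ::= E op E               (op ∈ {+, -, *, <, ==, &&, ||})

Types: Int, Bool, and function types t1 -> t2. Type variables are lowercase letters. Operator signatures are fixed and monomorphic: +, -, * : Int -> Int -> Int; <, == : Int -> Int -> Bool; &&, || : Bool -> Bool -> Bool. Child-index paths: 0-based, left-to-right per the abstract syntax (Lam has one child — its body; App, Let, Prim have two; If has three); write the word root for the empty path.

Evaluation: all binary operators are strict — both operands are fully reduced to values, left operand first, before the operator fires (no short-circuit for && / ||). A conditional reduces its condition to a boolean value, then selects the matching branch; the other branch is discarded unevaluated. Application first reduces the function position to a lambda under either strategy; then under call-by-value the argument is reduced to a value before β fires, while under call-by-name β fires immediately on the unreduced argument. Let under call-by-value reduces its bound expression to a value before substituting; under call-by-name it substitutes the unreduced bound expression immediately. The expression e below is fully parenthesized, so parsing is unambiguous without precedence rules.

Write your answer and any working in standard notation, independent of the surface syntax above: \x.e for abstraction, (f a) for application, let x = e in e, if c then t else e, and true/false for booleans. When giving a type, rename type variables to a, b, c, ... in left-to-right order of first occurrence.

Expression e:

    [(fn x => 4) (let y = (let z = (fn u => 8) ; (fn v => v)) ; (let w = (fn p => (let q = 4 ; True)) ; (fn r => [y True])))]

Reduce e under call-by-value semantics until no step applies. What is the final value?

Answer: 4

Working:
step 0: ((\x.4) (let y = (let z = (\u.8) in (\v.v)) in (let w = (\p.(let q = 4 in true)) in (\r.(y true)))))
step 1: [let@1.0] ((\x.4) (let y = (\v.v) in (let w = (\p.(let q = 4 in true)) in (\r.(y true)))))
step 2: [let@1] ((\x.4) (let w = (\p.(let q = 4 in true)) in (\r.((\v.v) true))))
step 3: [let@1] ((\x.4) (\r.((\v.v) true)))
step 4: [beta@root] 4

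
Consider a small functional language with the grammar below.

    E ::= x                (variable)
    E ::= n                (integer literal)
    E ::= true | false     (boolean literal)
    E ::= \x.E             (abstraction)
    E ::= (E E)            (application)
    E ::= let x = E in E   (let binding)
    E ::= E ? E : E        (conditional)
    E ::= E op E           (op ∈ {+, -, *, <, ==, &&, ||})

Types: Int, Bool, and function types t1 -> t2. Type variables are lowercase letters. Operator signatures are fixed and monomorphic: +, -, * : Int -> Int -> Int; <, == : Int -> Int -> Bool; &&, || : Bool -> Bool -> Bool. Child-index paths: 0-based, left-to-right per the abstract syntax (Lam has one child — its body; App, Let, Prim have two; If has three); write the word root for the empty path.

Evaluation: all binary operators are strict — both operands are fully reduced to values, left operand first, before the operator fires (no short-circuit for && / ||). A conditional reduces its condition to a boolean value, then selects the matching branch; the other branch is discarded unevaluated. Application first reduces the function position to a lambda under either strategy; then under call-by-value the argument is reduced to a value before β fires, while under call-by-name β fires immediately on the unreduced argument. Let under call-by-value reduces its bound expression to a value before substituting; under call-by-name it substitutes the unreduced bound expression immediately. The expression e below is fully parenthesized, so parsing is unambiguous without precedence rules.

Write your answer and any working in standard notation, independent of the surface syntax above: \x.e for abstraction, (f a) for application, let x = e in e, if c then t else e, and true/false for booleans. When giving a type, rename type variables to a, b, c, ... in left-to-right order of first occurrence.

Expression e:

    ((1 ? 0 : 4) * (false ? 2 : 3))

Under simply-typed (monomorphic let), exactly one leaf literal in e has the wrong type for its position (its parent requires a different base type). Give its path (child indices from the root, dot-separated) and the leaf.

Trace:
  unify Int ~ Bool
  FAIL: mismatch Int ~ Bool

Answer: 0.0 : 1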